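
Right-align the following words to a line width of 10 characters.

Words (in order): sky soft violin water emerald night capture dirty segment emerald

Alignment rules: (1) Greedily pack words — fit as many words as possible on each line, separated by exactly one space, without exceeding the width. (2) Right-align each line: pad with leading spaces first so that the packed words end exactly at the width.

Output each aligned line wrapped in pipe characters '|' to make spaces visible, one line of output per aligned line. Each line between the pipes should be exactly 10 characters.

Answer: |  sky soft|
|    violin|
|     water|
|   emerald|
|     night|
|   capture|
|     dirty|
|   segment|
|   emerald|

Derivation:
Line 1: ['sky', 'soft'] (min_width=8, slack=2)
Line 2: ['violin'] (min_width=6, slack=4)
Line 3: ['water'] (min_width=5, slack=5)
Line 4: ['emerald'] (min_width=7, slack=3)
Line 5: ['night'] (min_width=5, slack=5)
Line 6: ['capture'] (min_width=7, slack=3)
Line 7: ['dirty'] (min_width=5, slack=5)
Line 8: ['segment'] (min_width=7, slack=3)
Line 9: ['emerald'] (min_width=7, slack=3)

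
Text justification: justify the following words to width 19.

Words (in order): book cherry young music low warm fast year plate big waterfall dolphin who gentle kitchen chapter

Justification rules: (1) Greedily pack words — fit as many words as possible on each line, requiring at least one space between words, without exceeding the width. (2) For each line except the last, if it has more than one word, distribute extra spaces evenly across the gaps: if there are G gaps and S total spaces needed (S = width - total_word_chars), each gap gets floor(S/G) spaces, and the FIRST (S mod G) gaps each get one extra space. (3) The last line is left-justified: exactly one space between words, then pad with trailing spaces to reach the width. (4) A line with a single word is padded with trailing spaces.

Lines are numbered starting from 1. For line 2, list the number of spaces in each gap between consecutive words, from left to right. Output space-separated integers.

Line 1: ['book', 'cherry', 'young'] (min_width=17, slack=2)
Line 2: ['music', 'low', 'warm', 'fast'] (min_width=19, slack=0)
Line 3: ['year', 'plate', 'big'] (min_width=14, slack=5)
Line 4: ['waterfall', 'dolphin'] (min_width=17, slack=2)
Line 5: ['who', 'gentle', 'kitchen'] (min_width=18, slack=1)
Line 6: ['chapter'] (min_width=7, slack=12)

Answer: 1 1 1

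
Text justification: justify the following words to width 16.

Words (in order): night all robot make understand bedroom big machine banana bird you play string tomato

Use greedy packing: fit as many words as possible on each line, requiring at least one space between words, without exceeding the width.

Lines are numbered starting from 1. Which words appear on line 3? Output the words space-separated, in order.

Line 1: ['night', 'all', 'robot'] (min_width=15, slack=1)
Line 2: ['make', 'understand'] (min_width=15, slack=1)
Line 3: ['bedroom', 'big'] (min_width=11, slack=5)
Line 4: ['machine', 'banana'] (min_width=14, slack=2)
Line 5: ['bird', 'you', 'play'] (min_width=13, slack=3)
Line 6: ['string', 'tomato'] (min_width=13, slack=3)

Answer: bedroom big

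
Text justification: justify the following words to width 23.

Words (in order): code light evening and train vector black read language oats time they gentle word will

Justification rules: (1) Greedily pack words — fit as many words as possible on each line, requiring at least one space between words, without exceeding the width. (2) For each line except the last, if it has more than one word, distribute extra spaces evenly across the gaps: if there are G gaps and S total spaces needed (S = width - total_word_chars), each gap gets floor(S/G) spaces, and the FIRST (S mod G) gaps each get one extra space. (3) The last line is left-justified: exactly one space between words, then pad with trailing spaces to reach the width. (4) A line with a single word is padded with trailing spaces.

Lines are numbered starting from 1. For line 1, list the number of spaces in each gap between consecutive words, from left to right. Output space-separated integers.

Line 1: ['code', 'light', 'evening', 'and'] (min_width=22, slack=1)
Line 2: ['train', 'vector', 'black', 'read'] (min_width=23, slack=0)
Line 3: ['language', 'oats', 'time', 'they'] (min_width=23, slack=0)
Line 4: ['gentle', 'word', 'will'] (min_width=16, slack=7)

Answer: 2 1 1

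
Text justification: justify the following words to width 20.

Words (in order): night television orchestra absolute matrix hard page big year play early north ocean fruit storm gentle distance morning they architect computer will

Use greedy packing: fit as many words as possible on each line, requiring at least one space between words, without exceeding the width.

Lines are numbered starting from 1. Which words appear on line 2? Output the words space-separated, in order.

Answer: orchestra absolute

Derivation:
Line 1: ['night', 'television'] (min_width=16, slack=4)
Line 2: ['orchestra', 'absolute'] (min_width=18, slack=2)
Line 3: ['matrix', 'hard', 'page', 'big'] (min_width=20, slack=0)
Line 4: ['year', 'play', 'early'] (min_width=15, slack=5)
Line 5: ['north', 'ocean', 'fruit'] (min_width=17, slack=3)
Line 6: ['storm', 'gentle'] (min_width=12, slack=8)
Line 7: ['distance', 'morning'] (min_width=16, slack=4)
Line 8: ['they', 'architect'] (min_width=14, slack=6)
Line 9: ['computer', 'will'] (min_width=13, slack=7)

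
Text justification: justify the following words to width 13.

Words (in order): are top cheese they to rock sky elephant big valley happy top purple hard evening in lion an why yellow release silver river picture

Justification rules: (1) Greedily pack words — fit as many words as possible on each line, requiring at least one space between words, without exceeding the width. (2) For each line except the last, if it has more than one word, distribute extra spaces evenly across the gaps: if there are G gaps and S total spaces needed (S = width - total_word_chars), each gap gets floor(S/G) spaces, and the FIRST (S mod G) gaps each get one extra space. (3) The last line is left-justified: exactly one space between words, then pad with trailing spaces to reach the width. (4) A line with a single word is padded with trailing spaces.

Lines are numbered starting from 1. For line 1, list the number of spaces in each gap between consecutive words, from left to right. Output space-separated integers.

Line 1: ['are', 'top'] (min_width=7, slack=6)
Line 2: ['cheese', 'they'] (min_width=11, slack=2)
Line 3: ['to', 'rock', 'sky'] (min_width=11, slack=2)
Line 4: ['elephant', 'big'] (min_width=12, slack=1)
Line 5: ['valley', 'happy'] (min_width=12, slack=1)
Line 6: ['top', 'purple'] (min_width=10, slack=3)
Line 7: ['hard', 'evening'] (min_width=12, slack=1)
Line 8: ['in', 'lion', 'an'] (min_width=10, slack=3)
Line 9: ['why', 'yellow'] (min_width=10, slack=3)
Line 10: ['release'] (min_width=7, slack=6)
Line 11: ['silver', 'river'] (min_width=12, slack=1)
Line 12: ['picture'] (min_width=7, slack=6)

Answer: 7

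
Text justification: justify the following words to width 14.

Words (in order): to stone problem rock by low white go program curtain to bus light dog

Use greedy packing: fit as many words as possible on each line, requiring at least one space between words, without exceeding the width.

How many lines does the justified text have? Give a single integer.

Answer: 6

Derivation:
Line 1: ['to', 'stone'] (min_width=8, slack=6)
Line 2: ['problem', 'rock'] (min_width=12, slack=2)
Line 3: ['by', 'low', 'white'] (min_width=12, slack=2)
Line 4: ['go', 'program'] (min_width=10, slack=4)
Line 5: ['curtain', 'to', 'bus'] (min_width=14, slack=0)
Line 6: ['light', 'dog'] (min_width=9, slack=5)
Total lines: 6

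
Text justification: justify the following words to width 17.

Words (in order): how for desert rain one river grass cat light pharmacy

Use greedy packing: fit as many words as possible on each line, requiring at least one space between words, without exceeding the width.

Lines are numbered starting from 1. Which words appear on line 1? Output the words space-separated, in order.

Answer: how for desert

Derivation:
Line 1: ['how', 'for', 'desert'] (min_width=14, slack=3)
Line 2: ['rain', 'one', 'river'] (min_width=14, slack=3)
Line 3: ['grass', 'cat', 'light'] (min_width=15, slack=2)
Line 4: ['pharmacy'] (min_width=8, slack=9)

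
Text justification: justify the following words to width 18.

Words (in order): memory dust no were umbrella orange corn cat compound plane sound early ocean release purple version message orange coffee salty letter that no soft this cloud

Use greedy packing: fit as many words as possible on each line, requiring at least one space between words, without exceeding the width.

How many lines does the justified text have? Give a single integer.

Line 1: ['memory', 'dust', 'no'] (min_width=14, slack=4)
Line 2: ['were', 'umbrella'] (min_width=13, slack=5)
Line 3: ['orange', 'corn', 'cat'] (min_width=15, slack=3)
Line 4: ['compound', 'plane'] (min_width=14, slack=4)
Line 5: ['sound', 'early', 'ocean'] (min_width=17, slack=1)
Line 6: ['release', 'purple'] (min_width=14, slack=4)
Line 7: ['version', 'message'] (min_width=15, slack=3)
Line 8: ['orange', 'coffee'] (min_width=13, slack=5)
Line 9: ['salty', 'letter', 'that'] (min_width=17, slack=1)
Line 10: ['no', 'soft', 'this', 'cloud'] (min_width=18, slack=0)
Total lines: 10

Answer: 10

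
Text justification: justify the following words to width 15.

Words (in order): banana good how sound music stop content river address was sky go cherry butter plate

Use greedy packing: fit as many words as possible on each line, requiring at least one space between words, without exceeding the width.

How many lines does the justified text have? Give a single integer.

Line 1: ['banana', 'good', 'how'] (min_width=15, slack=0)
Line 2: ['sound', 'music'] (min_width=11, slack=4)
Line 3: ['stop', 'content'] (min_width=12, slack=3)
Line 4: ['river', 'address'] (min_width=13, slack=2)
Line 5: ['was', 'sky', 'go'] (min_width=10, slack=5)
Line 6: ['cherry', 'butter'] (min_width=13, slack=2)
Line 7: ['plate'] (min_width=5, slack=10)
Total lines: 7

Answer: 7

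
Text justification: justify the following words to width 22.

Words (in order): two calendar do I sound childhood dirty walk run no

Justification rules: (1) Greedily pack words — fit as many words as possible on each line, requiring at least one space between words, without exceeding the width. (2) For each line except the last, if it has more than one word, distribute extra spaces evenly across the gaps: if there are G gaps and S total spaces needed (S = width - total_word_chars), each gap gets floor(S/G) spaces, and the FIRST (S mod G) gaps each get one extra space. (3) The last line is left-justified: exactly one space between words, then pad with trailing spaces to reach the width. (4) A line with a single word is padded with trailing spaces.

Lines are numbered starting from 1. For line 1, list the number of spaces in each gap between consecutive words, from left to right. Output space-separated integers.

Answer: 3 3 2

Derivation:
Line 1: ['two', 'calendar', 'do', 'I'] (min_width=17, slack=5)
Line 2: ['sound', 'childhood', 'dirty'] (min_width=21, slack=1)
Line 3: ['walk', 'run', 'no'] (min_width=11, slack=11)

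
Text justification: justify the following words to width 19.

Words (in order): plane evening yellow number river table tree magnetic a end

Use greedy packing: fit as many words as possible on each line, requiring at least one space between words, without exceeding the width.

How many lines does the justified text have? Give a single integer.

Line 1: ['plane', 'evening'] (min_width=13, slack=6)
Line 2: ['yellow', 'number', 'river'] (min_width=19, slack=0)
Line 3: ['table', 'tree', 'magnetic'] (min_width=19, slack=0)
Line 4: ['a', 'end'] (min_width=5, slack=14)
Total lines: 4

Answer: 4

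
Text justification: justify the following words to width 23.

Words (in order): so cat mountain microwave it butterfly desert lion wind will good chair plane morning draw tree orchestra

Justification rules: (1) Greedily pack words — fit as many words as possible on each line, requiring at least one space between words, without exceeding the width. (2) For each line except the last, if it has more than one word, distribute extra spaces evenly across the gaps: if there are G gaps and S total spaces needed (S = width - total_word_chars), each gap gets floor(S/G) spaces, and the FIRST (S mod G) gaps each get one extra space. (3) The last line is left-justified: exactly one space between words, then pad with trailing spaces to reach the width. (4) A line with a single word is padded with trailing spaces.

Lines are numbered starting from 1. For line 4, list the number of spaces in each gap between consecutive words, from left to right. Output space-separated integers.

Line 1: ['so', 'cat', 'mountain'] (min_width=15, slack=8)
Line 2: ['microwave', 'it', 'butterfly'] (min_width=22, slack=1)
Line 3: ['desert', 'lion', 'wind', 'will'] (min_width=21, slack=2)
Line 4: ['good', 'chair', 'plane'] (min_width=16, slack=7)
Line 5: ['morning', 'draw', 'tree'] (min_width=17, slack=6)
Line 6: ['orchestra'] (min_width=9, slack=14)

Answer: 5 4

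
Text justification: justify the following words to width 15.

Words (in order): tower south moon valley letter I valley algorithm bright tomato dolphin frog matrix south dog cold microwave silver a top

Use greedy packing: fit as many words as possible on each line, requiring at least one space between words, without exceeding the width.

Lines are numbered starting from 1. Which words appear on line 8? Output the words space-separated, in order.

Answer: dog cold

Derivation:
Line 1: ['tower', 'south'] (min_width=11, slack=4)
Line 2: ['moon', 'valley'] (min_width=11, slack=4)
Line 3: ['letter', 'I', 'valley'] (min_width=15, slack=0)
Line 4: ['algorithm'] (min_width=9, slack=6)
Line 5: ['bright', 'tomato'] (min_width=13, slack=2)
Line 6: ['dolphin', 'frog'] (min_width=12, slack=3)
Line 7: ['matrix', 'south'] (min_width=12, slack=3)
Line 8: ['dog', 'cold'] (min_width=8, slack=7)
Line 9: ['microwave'] (min_width=9, slack=6)
Line 10: ['silver', 'a', 'top'] (min_width=12, slack=3)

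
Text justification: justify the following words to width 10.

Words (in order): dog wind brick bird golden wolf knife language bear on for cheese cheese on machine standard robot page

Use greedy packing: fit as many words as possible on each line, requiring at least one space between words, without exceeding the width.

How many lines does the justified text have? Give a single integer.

Line 1: ['dog', 'wind'] (min_width=8, slack=2)
Line 2: ['brick', 'bird'] (min_width=10, slack=0)
Line 3: ['golden'] (min_width=6, slack=4)
Line 4: ['wolf', 'knife'] (min_width=10, slack=0)
Line 5: ['language'] (min_width=8, slack=2)
Line 6: ['bear', 'on'] (min_width=7, slack=3)
Line 7: ['for', 'cheese'] (min_width=10, slack=0)
Line 8: ['cheese', 'on'] (min_width=9, slack=1)
Line 9: ['machine'] (min_width=7, slack=3)
Line 10: ['standard'] (min_width=8, slack=2)
Line 11: ['robot', 'page'] (min_width=10, slack=0)
Total lines: 11

Answer: 11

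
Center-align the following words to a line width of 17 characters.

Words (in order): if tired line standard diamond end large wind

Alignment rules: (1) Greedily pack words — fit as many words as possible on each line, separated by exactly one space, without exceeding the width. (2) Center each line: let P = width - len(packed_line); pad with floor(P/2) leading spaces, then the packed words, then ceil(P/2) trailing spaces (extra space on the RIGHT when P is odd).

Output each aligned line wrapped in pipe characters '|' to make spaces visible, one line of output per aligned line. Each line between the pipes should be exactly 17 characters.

Answer: |  if tired line  |
|standard diamond |
| end large wind  |

Derivation:
Line 1: ['if', 'tired', 'line'] (min_width=13, slack=4)
Line 2: ['standard', 'diamond'] (min_width=16, slack=1)
Line 3: ['end', 'large', 'wind'] (min_width=14, slack=3)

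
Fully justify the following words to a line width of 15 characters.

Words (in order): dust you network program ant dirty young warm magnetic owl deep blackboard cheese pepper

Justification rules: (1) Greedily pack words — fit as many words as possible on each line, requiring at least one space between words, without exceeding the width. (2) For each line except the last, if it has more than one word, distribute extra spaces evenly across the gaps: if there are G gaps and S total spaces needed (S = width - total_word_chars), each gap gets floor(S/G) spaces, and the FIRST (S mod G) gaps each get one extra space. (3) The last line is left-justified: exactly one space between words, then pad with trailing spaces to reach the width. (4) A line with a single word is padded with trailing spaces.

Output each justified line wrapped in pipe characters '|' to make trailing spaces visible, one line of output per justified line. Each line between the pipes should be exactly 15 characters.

Line 1: ['dust', 'you'] (min_width=8, slack=7)
Line 2: ['network', 'program'] (min_width=15, slack=0)
Line 3: ['ant', 'dirty', 'young'] (min_width=15, slack=0)
Line 4: ['warm', 'magnetic'] (min_width=13, slack=2)
Line 5: ['owl', 'deep'] (min_width=8, slack=7)
Line 6: ['blackboard'] (min_width=10, slack=5)
Line 7: ['cheese', 'pepper'] (min_width=13, slack=2)

Answer: |dust        you|
|network program|
|ant dirty young|
|warm   magnetic|
|owl        deep|
|blackboard     |
|cheese pepper  |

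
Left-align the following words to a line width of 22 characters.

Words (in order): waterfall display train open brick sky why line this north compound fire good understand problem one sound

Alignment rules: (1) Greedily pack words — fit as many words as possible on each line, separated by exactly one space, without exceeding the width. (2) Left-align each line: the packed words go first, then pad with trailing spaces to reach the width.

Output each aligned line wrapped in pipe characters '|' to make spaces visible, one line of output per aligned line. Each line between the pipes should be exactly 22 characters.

Line 1: ['waterfall', 'display'] (min_width=17, slack=5)
Line 2: ['train', 'open', 'brick', 'sky'] (min_width=20, slack=2)
Line 3: ['why', 'line', 'this', 'north'] (min_width=19, slack=3)
Line 4: ['compound', 'fire', 'good'] (min_width=18, slack=4)
Line 5: ['understand', 'problem', 'one'] (min_width=22, slack=0)
Line 6: ['sound'] (min_width=5, slack=17)

Answer: |waterfall display     |
|train open brick sky  |
|why line this north   |
|compound fire good    |
|understand problem one|
|sound                 |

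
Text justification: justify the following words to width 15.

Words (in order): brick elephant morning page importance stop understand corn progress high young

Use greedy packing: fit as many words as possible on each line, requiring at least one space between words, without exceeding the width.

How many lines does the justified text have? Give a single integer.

Line 1: ['brick', 'elephant'] (min_width=14, slack=1)
Line 2: ['morning', 'page'] (min_width=12, slack=3)
Line 3: ['importance', 'stop'] (min_width=15, slack=0)
Line 4: ['understand', 'corn'] (min_width=15, slack=0)
Line 5: ['progress', 'high'] (min_width=13, slack=2)
Line 6: ['young'] (min_width=5, slack=10)
Total lines: 6

Answer: 6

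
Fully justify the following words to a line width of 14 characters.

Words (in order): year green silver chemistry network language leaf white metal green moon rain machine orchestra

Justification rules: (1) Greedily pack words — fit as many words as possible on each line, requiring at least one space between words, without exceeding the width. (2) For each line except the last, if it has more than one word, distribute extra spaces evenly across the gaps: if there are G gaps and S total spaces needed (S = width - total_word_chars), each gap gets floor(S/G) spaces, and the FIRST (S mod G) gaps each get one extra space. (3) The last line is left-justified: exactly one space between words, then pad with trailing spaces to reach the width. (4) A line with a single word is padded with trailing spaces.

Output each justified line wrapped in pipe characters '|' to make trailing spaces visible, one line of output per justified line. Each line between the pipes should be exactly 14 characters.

Line 1: ['year', 'green'] (min_width=10, slack=4)
Line 2: ['silver'] (min_width=6, slack=8)
Line 3: ['chemistry'] (min_width=9, slack=5)
Line 4: ['network'] (min_width=7, slack=7)
Line 5: ['language', 'leaf'] (min_width=13, slack=1)
Line 6: ['white', 'metal'] (min_width=11, slack=3)
Line 7: ['green', 'moon'] (min_width=10, slack=4)
Line 8: ['rain', 'machine'] (min_width=12, slack=2)
Line 9: ['orchestra'] (min_width=9, slack=5)

Answer: |year     green|
|silver        |
|chemistry     |
|network       |
|language  leaf|
|white    metal|
|green     moon|
|rain   machine|
|orchestra     |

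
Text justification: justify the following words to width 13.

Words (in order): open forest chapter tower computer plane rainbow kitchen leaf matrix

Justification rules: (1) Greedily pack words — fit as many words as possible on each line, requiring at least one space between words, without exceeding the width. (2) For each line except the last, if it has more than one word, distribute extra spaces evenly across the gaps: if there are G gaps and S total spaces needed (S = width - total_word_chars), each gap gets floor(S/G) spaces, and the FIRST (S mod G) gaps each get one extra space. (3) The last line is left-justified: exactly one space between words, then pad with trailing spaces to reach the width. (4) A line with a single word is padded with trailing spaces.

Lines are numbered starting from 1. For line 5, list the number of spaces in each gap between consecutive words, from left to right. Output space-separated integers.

Line 1: ['open', 'forest'] (min_width=11, slack=2)
Line 2: ['chapter', 'tower'] (min_width=13, slack=0)
Line 3: ['computer'] (min_width=8, slack=5)
Line 4: ['plane', 'rainbow'] (min_width=13, slack=0)
Line 5: ['kitchen', 'leaf'] (min_width=12, slack=1)
Line 6: ['matrix'] (min_width=6, slack=7)

Answer: 2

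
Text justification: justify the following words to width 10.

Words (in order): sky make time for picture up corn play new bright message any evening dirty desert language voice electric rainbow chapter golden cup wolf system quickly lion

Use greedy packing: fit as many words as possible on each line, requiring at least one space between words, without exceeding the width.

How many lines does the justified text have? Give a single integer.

Answer: 20

Derivation:
Line 1: ['sky', 'make'] (min_width=8, slack=2)
Line 2: ['time', 'for'] (min_width=8, slack=2)
Line 3: ['picture', 'up'] (min_width=10, slack=0)
Line 4: ['corn', 'play'] (min_width=9, slack=1)
Line 5: ['new', 'bright'] (min_width=10, slack=0)
Line 6: ['message'] (min_width=7, slack=3)
Line 7: ['any'] (min_width=3, slack=7)
Line 8: ['evening'] (min_width=7, slack=3)
Line 9: ['dirty'] (min_width=5, slack=5)
Line 10: ['desert'] (min_width=6, slack=4)
Line 11: ['language'] (min_width=8, slack=2)
Line 12: ['voice'] (min_width=5, slack=5)
Line 13: ['electric'] (min_width=8, slack=2)
Line 14: ['rainbow'] (min_width=7, slack=3)
Line 15: ['chapter'] (min_width=7, slack=3)
Line 16: ['golden', 'cup'] (min_width=10, slack=0)
Line 17: ['wolf'] (min_width=4, slack=6)
Line 18: ['system'] (min_width=6, slack=4)
Line 19: ['quickly'] (min_width=7, slack=3)
Line 20: ['lion'] (min_width=4, slack=6)
Total lines: 20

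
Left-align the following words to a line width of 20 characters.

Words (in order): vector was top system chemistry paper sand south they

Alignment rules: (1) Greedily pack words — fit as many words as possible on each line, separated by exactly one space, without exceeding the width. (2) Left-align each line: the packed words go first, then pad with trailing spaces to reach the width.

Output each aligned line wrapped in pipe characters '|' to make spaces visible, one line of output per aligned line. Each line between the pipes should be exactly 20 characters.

Answer: |vector was top      |
|system chemistry    |
|paper sand south    |
|they                |

Derivation:
Line 1: ['vector', 'was', 'top'] (min_width=14, slack=6)
Line 2: ['system', 'chemistry'] (min_width=16, slack=4)
Line 3: ['paper', 'sand', 'south'] (min_width=16, slack=4)
Line 4: ['they'] (min_width=4, slack=16)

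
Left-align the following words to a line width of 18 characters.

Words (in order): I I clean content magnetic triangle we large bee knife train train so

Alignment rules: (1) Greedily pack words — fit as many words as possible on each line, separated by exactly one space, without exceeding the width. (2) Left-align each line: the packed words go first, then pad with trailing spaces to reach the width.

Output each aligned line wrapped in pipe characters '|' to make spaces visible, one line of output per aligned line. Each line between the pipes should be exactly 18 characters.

Line 1: ['I', 'I', 'clean', 'content'] (min_width=17, slack=1)
Line 2: ['magnetic', 'triangle'] (min_width=17, slack=1)
Line 3: ['we', 'large', 'bee', 'knife'] (min_width=18, slack=0)
Line 4: ['train', 'train', 'so'] (min_width=14, slack=4)

Answer: |I I clean content |
|magnetic triangle |
|we large bee knife|
|train train so    |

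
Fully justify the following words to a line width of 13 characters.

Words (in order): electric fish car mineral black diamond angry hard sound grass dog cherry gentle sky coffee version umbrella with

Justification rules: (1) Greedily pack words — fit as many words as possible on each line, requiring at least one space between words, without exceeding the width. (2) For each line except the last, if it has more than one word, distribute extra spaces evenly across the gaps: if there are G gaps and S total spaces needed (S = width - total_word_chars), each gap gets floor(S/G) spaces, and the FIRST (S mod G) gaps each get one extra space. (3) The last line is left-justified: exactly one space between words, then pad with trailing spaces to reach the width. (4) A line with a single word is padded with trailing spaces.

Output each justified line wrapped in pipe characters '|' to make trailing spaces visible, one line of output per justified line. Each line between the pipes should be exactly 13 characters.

Answer: |electric fish|
|car   mineral|
|black diamond|
|angry    hard|
|sound   grass|
|dog    cherry|
|gentle    sky|
|coffee       |
|version      |
|umbrella with|

Derivation:
Line 1: ['electric', 'fish'] (min_width=13, slack=0)
Line 2: ['car', 'mineral'] (min_width=11, slack=2)
Line 3: ['black', 'diamond'] (min_width=13, slack=0)
Line 4: ['angry', 'hard'] (min_width=10, slack=3)
Line 5: ['sound', 'grass'] (min_width=11, slack=2)
Line 6: ['dog', 'cherry'] (min_width=10, slack=3)
Line 7: ['gentle', 'sky'] (min_width=10, slack=3)
Line 8: ['coffee'] (min_width=6, slack=7)
Line 9: ['version'] (min_width=7, slack=6)
Line 10: ['umbrella', 'with'] (min_width=13, slack=0)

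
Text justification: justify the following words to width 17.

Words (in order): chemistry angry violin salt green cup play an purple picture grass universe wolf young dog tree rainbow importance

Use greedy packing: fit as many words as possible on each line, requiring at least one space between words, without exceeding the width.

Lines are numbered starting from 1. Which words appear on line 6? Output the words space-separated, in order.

Answer: wolf young dog

Derivation:
Line 1: ['chemistry', 'angry'] (min_width=15, slack=2)
Line 2: ['violin', 'salt', 'green'] (min_width=17, slack=0)
Line 3: ['cup', 'play', 'an'] (min_width=11, slack=6)
Line 4: ['purple', 'picture'] (min_width=14, slack=3)
Line 5: ['grass', 'universe'] (min_width=14, slack=3)
Line 6: ['wolf', 'young', 'dog'] (min_width=14, slack=3)
Line 7: ['tree', 'rainbow'] (min_width=12, slack=5)
Line 8: ['importance'] (min_width=10, slack=7)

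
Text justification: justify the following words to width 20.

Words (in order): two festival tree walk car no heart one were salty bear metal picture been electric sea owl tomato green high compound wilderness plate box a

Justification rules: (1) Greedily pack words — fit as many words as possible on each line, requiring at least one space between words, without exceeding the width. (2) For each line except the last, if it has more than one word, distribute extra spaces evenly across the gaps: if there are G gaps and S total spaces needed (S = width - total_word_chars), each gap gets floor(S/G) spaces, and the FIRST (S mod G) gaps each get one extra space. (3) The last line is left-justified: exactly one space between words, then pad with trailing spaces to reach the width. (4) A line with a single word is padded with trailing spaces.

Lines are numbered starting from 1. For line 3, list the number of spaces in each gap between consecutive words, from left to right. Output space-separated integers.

Answer: 2 1 1

Derivation:
Line 1: ['two', 'festival', 'tree'] (min_width=17, slack=3)
Line 2: ['walk', 'car', 'no', 'heart'] (min_width=17, slack=3)
Line 3: ['one', 'were', 'salty', 'bear'] (min_width=19, slack=1)
Line 4: ['metal', 'picture', 'been'] (min_width=18, slack=2)
Line 5: ['electric', 'sea', 'owl'] (min_width=16, slack=4)
Line 6: ['tomato', 'green', 'high'] (min_width=17, slack=3)
Line 7: ['compound', 'wilderness'] (min_width=19, slack=1)
Line 8: ['plate', 'box', 'a'] (min_width=11, slack=9)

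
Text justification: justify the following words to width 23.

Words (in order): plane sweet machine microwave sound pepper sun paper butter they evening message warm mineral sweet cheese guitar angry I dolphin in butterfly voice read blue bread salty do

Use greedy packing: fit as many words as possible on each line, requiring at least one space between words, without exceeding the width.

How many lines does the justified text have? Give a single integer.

Answer: 8

Derivation:
Line 1: ['plane', 'sweet', 'machine'] (min_width=19, slack=4)
Line 2: ['microwave', 'sound', 'pepper'] (min_width=22, slack=1)
Line 3: ['sun', 'paper', 'butter', 'they'] (min_width=21, slack=2)
Line 4: ['evening', 'message', 'warm'] (min_width=20, slack=3)
Line 5: ['mineral', 'sweet', 'cheese'] (min_width=20, slack=3)
Line 6: ['guitar', 'angry', 'I', 'dolphin'] (min_width=22, slack=1)
Line 7: ['in', 'butterfly', 'voice', 'read'] (min_width=23, slack=0)
Line 8: ['blue', 'bread', 'salty', 'do'] (min_width=19, slack=4)
Total lines: 8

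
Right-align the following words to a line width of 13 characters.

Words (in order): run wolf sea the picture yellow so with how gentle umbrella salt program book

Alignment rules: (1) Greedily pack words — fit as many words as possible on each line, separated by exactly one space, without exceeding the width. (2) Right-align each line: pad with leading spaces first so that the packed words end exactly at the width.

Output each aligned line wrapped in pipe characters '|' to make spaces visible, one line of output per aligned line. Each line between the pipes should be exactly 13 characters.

Line 1: ['run', 'wolf', 'sea'] (min_width=12, slack=1)
Line 2: ['the', 'picture'] (min_width=11, slack=2)
Line 3: ['yellow', 'so'] (min_width=9, slack=4)
Line 4: ['with', 'how'] (min_width=8, slack=5)
Line 5: ['gentle'] (min_width=6, slack=7)
Line 6: ['umbrella', 'salt'] (min_width=13, slack=0)
Line 7: ['program', 'book'] (min_width=12, slack=1)

Answer: | run wolf sea|
|  the picture|
|    yellow so|
|     with how|
|       gentle|
|umbrella salt|
| program book|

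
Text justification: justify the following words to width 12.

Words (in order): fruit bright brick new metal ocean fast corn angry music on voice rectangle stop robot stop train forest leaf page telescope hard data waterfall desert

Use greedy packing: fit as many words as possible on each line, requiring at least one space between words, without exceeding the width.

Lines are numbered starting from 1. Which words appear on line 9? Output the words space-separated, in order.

Answer: stop train

Derivation:
Line 1: ['fruit', 'bright'] (min_width=12, slack=0)
Line 2: ['brick', 'new'] (min_width=9, slack=3)
Line 3: ['metal', 'ocean'] (min_width=11, slack=1)
Line 4: ['fast', 'corn'] (min_width=9, slack=3)
Line 5: ['angry', 'music'] (min_width=11, slack=1)
Line 6: ['on', 'voice'] (min_width=8, slack=4)
Line 7: ['rectangle'] (min_width=9, slack=3)
Line 8: ['stop', 'robot'] (min_width=10, slack=2)
Line 9: ['stop', 'train'] (min_width=10, slack=2)
Line 10: ['forest', 'leaf'] (min_width=11, slack=1)
Line 11: ['page'] (min_width=4, slack=8)
Line 12: ['telescope'] (min_width=9, slack=3)
Line 13: ['hard', 'data'] (min_width=9, slack=3)
Line 14: ['waterfall'] (min_width=9, slack=3)
Line 15: ['desert'] (min_width=6, slack=6)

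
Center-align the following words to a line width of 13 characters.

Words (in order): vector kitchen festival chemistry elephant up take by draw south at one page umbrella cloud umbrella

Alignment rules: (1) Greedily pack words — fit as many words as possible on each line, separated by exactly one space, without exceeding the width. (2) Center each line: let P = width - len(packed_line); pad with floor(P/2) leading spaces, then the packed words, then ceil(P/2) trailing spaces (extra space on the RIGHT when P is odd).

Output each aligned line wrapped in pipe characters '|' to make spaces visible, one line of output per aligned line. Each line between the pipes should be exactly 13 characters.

Line 1: ['vector'] (min_width=6, slack=7)
Line 2: ['kitchen'] (min_width=7, slack=6)
Line 3: ['festival'] (min_width=8, slack=5)
Line 4: ['chemistry'] (min_width=9, slack=4)
Line 5: ['elephant', 'up'] (min_width=11, slack=2)
Line 6: ['take', 'by', 'draw'] (min_width=12, slack=1)
Line 7: ['south', 'at', 'one'] (min_width=12, slack=1)
Line 8: ['page', 'umbrella'] (min_width=13, slack=0)
Line 9: ['cloud'] (min_width=5, slack=8)
Line 10: ['umbrella'] (min_width=8, slack=5)

Answer: |   vector    |
|   kitchen   |
|  festival   |
|  chemistry  |
| elephant up |
|take by draw |
|south at one |
|page umbrella|
|    cloud    |
|  umbrella   |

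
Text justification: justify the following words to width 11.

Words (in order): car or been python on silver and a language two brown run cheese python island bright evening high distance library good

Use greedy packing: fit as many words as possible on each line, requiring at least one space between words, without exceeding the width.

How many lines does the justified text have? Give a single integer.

Answer: 14

Derivation:
Line 1: ['car', 'or', 'been'] (min_width=11, slack=0)
Line 2: ['python', 'on'] (min_width=9, slack=2)
Line 3: ['silver', 'and'] (min_width=10, slack=1)
Line 4: ['a', 'language'] (min_width=10, slack=1)
Line 5: ['two', 'brown'] (min_width=9, slack=2)
Line 6: ['run', 'cheese'] (min_width=10, slack=1)
Line 7: ['python'] (min_width=6, slack=5)
Line 8: ['island'] (min_width=6, slack=5)
Line 9: ['bright'] (min_width=6, slack=5)
Line 10: ['evening'] (min_width=7, slack=4)
Line 11: ['high'] (min_width=4, slack=7)
Line 12: ['distance'] (min_width=8, slack=3)
Line 13: ['library'] (min_width=7, slack=4)
Line 14: ['good'] (min_width=4, slack=7)
Total lines: 14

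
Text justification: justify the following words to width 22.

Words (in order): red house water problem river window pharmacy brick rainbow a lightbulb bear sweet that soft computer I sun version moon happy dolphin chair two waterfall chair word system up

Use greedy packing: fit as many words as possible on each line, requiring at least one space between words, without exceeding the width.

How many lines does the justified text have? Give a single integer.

Answer: 9

Derivation:
Line 1: ['red', 'house', 'water'] (min_width=15, slack=7)
Line 2: ['problem', 'river', 'window'] (min_width=20, slack=2)
Line 3: ['pharmacy', 'brick', 'rainbow'] (min_width=22, slack=0)
Line 4: ['a', 'lightbulb', 'bear', 'sweet'] (min_width=22, slack=0)
Line 5: ['that', 'soft', 'computer', 'I'] (min_width=20, slack=2)
Line 6: ['sun', 'version', 'moon', 'happy'] (min_width=22, slack=0)
Line 7: ['dolphin', 'chair', 'two'] (min_width=17, slack=5)
Line 8: ['waterfall', 'chair', 'word'] (min_width=20, slack=2)
Line 9: ['system', 'up'] (min_width=9, slack=13)
Total lines: 9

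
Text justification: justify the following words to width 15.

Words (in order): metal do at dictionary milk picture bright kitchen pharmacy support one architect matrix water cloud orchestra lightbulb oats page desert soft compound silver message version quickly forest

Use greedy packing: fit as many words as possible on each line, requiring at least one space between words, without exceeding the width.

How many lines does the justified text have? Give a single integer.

Line 1: ['metal', 'do', 'at'] (min_width=11, slack=4)
Line 2: ['dictionary', 'milk'] (min_width=15, slack=0)
Line 3: ['picture', 'bright'] (min_width=14, slack=1)
Line 4: ['kitchen'] (min_width=7, slack=8)
Line 5: ['pharmacy'] (min_width=8, slack=7)
Line 6: ['support', 'one'] (min_width=11, slack=4)
Line 7: ['architect'] (min_width=9, slack=6)
Line 8: ['matrix', 'water'] (min_width=12, slack=3)
Line 9: ['cloud', 'orchestra'] (min_width=15, slack=0)
Line 10: ['lightbulb', 'oats'] (min_width=14, slack=1)
Line 11: ['page', 'desert'] (min_width=11, slack=4)
Line 12: ['soft', 'compound'] (min_width=13, slack=2)
Line 13: ['silver', 'message'] (min_width=14, slack=1)
Line 14: ['version', 'quickly'] (min_width=15, slack=0)
Line 15: ['forest'] (min_width=6, slack=9)
Total lines: 15

Answer: 15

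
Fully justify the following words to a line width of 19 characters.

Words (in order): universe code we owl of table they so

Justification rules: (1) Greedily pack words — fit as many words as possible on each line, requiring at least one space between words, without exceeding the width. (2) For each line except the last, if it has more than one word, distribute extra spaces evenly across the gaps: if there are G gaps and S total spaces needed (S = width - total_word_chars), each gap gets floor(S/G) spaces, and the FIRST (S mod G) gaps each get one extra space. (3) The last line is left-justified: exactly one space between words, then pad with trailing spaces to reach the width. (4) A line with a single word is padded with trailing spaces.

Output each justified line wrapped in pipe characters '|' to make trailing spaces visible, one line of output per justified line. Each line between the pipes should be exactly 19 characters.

Answer: |universe   code  we|
|owl  of  table they|
|so                 |

Derivation:
Line 1: ['universe', 'code', 'we'] (min_width=16, slack=3)
Line 2: ['owl', 'of', 'table', 'they'] (min_width=17, slack=2)
Line 3: ['so'] (min_width=2, slack=17)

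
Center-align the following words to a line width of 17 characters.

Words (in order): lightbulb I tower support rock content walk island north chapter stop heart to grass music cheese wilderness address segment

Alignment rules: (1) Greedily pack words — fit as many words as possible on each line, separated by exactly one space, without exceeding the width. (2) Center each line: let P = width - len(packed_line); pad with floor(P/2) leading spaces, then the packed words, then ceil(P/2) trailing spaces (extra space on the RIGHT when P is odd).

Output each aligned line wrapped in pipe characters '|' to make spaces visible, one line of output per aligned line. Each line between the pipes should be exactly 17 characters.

Line 1: ['lightbulb', 'I', 'tower'] (min_width=17, slack=0)
Line 2: ['support', 'rock'] (min_width=12, slack=5)
Line 3: ['content', 'walk'] (min_width=12, slack=5)
Line 4: ['island', 'north'] (min_width=12, slack=5)
Line 5: ['chapter', 'stop'] (min_width=12, slack=5)
Line 6: ['heart', 'to', 'grass'] (min_width=14, slack=3)
Line 7: ['music', 'cheese'] (min_width=12, slack=5)
Line 8: ['wilderness'] (min_width=10, slack=7)
Line 9: ['address', 'segment'] (min_width=15, slack=2)

Answer: |lightbulb I tower|
|  support rock   |
|  content walk   |
|  island north   |
|  chapter stop   |
| heart to grass  |
|  music cheese   |
|   wilderness    |
| address segment |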